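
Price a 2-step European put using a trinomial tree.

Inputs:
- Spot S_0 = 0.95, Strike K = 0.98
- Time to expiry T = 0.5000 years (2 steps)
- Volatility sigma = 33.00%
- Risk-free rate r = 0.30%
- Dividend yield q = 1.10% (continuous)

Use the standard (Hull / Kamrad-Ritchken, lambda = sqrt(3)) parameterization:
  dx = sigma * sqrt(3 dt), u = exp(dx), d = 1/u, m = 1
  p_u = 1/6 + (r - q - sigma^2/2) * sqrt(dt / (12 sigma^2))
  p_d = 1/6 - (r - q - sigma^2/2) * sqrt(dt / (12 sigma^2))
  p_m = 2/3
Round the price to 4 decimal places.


dt = T/N = 0.250000; dx = sigma*sqrt(3*dt) = 0.285788
u = exp(dx) = 1.330811; d = 1/u = 0.751422
p_u = 0.139352, p_m = 0.666667, p_d = 0.193981
Discount per step: exp(-r*dt) = 0.999250
Stock lattice S(k, j) with j the centered position index:
  k=0: S(0,+0) = 0.9500
  k=1: S(1,-1) = 0.7139; S(1,+0) = 0.9500; S(1,+1) = 1.2643
  k=2: S(2,-2) = 0.5364; S(2,-1) = 0.7139; S(2,+0) = 0.9500; S(2,+1) = 1.2643; S(2,+2) = 1.6825
Terminal payoffs V(N, j) = max(K - S_T, 0):
  V(2,-2) = 0.443597; V(2,-1) = 0.266149; V(2,+0) = 0.030000; V(2,+1) = 0.000000; V(2,+2) = 0.000000
Backward induction: V(k, j) = exp(-r*dt) * [p_u * V(k+1, j+1) + p_m * V(k+1, j) + p_d * V(k+1, j-1)]
  V(1,-1) = exp(-r*dt) * [p_u*0.030000 + p_m*0.266149 + p_d*0.443597] = 0.267463
  V(1,+0) = exp(-r*dt) * [p_u*0.000000 + p_m*0.030000 + p_d*0.266149] = 0.071574
  V(1,+1) = exp(-r*dt) * [p_u*0.000000 + p_m*0.000000 + p_d*0.030000] = 0.005815
  V(0,+0) = exp(-r*dt) * [p_u*0.005815 + p_m*0.071574 + p_d*0.267463] = 0.100334

Answer: Price = V(0,0) = 0.1003


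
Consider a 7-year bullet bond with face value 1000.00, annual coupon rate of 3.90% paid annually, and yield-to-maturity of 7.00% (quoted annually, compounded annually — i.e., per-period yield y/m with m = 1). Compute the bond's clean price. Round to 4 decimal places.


Answer: Price = 832.9320

Derivation:
Coupon per period c = face * coupon_rate / m = 39.000000
Periods per year m = 1; per-period yield y/m = 0.070000
Number of cashflows N = 7
Cashflows (t years, CF_t, discount factor 1/(1+y/m)^(m*t), PV):
  t = 1.0000: CF_t = 39.000000, DF = 0.934579, PV = 36.448598
  t = 2.0000: CF_t = 39.000000, DF = 0.873439, PV = 34.064110
  t = 3.0000: CF_t = 39.000000, DF = 0.816298, PV = 31.835617
  t = 4.0000: CF_t = 39.000000, DF = 0.762895, PV = 29.752913
  t = 5.0000: CF_t = 39.000000, DF = 0.712986, PV = 27.806461
  t = 6.0000: CF_t = 39.000000, DF = 0.666342, PV = 25.987347
  t = 7.0000: CF_t = 1039.000000, DF = 0.622750, PV = 647.036982
Price P = sum_t PV_t = 832.932029


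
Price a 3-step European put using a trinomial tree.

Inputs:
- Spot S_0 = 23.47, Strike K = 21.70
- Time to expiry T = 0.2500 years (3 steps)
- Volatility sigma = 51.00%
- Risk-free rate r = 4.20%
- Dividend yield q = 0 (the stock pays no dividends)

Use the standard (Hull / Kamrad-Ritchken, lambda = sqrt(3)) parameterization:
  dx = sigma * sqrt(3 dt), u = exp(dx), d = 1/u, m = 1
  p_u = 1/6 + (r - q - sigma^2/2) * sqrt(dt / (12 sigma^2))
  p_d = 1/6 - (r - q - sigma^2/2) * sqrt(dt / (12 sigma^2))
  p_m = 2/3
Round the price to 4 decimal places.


Answer: Price = V(0,0) = 1.4480

Derivation:
dt = T/N = 0.083333; dx = sigma*sqrt(3*dt) = 0.255000
u = exp(dx) = 1.290462; d = 1/u = 0.774916
p_u = 0.152279, p_m = 0.666667, p_d = 0.181054
Discount per step: exp(-r*dt) = 0.996506
Stock lattice S(k, j) with j the centered position index:
  k=0: S(0,+0) = 23.4700
  k=1: S(1,-1) = 18.1873; S(1,+0) = 23.4700; S(1,+1) = 30.2871
  k=2: S(2,-2) = 14.0936; S(2,-1) = 18.1873; S(2,+0) = 23.4700; S(2,+1) = 30.2871; S(2,+2) = 39.0844
  k=3: S(3,-3) = 10.9214; S(3,-2) = 14.0936; S(3,-1) = 18.1873; S(3,+0) = 23.4700; S(3,+1) = 30.2871; S(3,+2) = 39.0844; S(3,+3) = 50.4369
Terminal payoffs V(N, j) = max(K - S_T, 0):
  V(3,-3) = 10.778613; V(3,-2) = 7.606369; V(3,-1) = 3.512710; V(3,+0) = 0.000000; V(3,+1) = 0.000000; V(3,+2) = 0.000000; V(3,+3) = 0.000000
Backward induction: V(k, j) = exp(-r*dt) * [p_u * V(k+1, j+1) + p_m * V(k+1, j) + p_d * V(k+1, j-1)]
  V(2,-2) = exp(-r*dt) * [p_u*3.512710 + p_m*7.606369 + p_d*10.778613] = 7.530932
  V(2,-1) = exp(-r*dt) * [p_u*0.000000 + p_m*3.512710 + p_d*7.606369] = 3.705976
  V(2,+0) = exp(-r*dt) * [p_u*0.000000 + p_m*0.000000 + p_d*3.512710] = 0.633768
  V(2,+1) = exp(-r*dt) * [p_u*0.000000 + p_m*0.000000 + p_d*0.000000] = 0.000000
  V(2,+2) = exp(-r*dt) * [p_u*0.000000 + p_m*0.000000 + p_d*0.000000] = 0.000000
  V(1,-1) = exp(-r*dt) * [p_u*0.633768 + p_m*3.705976 + p_d*7.530932] = 3.916932
  V(1,+0) = exp(-r*dt) * [p_u*0.000000 + p_m*0.633768 + p_d*3.705976] = 1.089673
  V(1,+1) = exp(-r*dt) * [p_u*0.000000 + p_m*0.000000 + p_d*0.633768] = 0.114345
  V(0,+0) = exp(-r*dt) * [p_u*0.114345 + p_m*1.089673 + p_d*3.916932] = 1.447960


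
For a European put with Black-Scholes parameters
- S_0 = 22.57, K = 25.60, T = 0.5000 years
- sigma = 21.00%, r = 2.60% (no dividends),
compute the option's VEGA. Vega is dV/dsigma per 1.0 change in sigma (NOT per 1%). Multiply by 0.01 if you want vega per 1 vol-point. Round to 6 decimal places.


Answer: Vega = 5.030110

Derivation:
d1 = -0.6865384636; d2 = -0.8350308876
phi(d1) = 0.3151816738; exp(-qT) = 1.0000000000; exp(-rT) = 0.9870841350
Vega = S * exp(-qT) * phi(d1) * sqrt(T) = 22.5700 * 1.0000000000 * 0.3151816738 * 0.7071067812 = 5.030110


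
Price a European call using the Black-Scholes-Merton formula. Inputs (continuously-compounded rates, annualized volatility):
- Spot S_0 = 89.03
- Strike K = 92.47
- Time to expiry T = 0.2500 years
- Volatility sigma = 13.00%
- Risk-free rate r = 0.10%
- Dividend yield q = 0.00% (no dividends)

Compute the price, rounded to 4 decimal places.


d1 = (ln(S/K) + (r - q + 0.5*sigma^2) * T) / (sigma * sqrt(T)) = -0.54689809
d2 = d1 - sigma * sqrt(T) = -0.61189809
exp(-rT) = 0.99975003; exp(-qT) = 1.00000000
C = S_0 * exp(-qT) * N(d1) - K * exp(-rT) * N(d2)
N(d1) = 0.29222437; N(d2) = 0.27030259
C = 89.0300 * 1.00000000 * 0.29222437 - 92.4700 * 0.99975003 * 0.27030259 = 1.0281

Answer: Price = 1.0281


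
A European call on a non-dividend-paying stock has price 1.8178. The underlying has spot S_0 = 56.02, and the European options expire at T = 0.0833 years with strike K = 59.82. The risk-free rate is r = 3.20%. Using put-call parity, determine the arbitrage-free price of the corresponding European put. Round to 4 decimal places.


Put-call parity: C - P = S_0 * exp(-qT) - K * exp(-rT).
S_0 * exp(-qT) = 56.0200 * 1.00000000 = 56.02000000
K * exp(-rT) = 59.8200 * 0.99733795 = 59.66075614
P = C - S*exp(-qT) + K*exp(-rT)
P = 1.8178 - 56.02000000 + 59.66075614 = 5.4586

Answer: Put price = 5.4586


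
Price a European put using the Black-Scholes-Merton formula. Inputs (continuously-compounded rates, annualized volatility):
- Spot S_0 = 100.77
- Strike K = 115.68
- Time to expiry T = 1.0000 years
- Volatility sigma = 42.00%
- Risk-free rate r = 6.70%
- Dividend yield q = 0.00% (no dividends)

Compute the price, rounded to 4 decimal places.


d1 = (ln(S/K) + (r - q + 0.5*sigma^2) * T) / (sigma * sqrt(T)) = 0.04098318
d2 = d1 - sigma * sqrt(T) = -0.37901682
exp(-rT) = 0.93519520; exp(-qT) = 1.00000000
P = K * exp(-rT) * N(-d2) - S_0 * exp(-qT) * N(-d1)
N(-d1) = 0.48365465; N(-d2) = 0.64766231
P = 115.6800 * 0.93519520 * 0.64766231 - 100.7700 * 1.00000000 * 0.48365465 = 21.3284

Answer: Price = 21.3284


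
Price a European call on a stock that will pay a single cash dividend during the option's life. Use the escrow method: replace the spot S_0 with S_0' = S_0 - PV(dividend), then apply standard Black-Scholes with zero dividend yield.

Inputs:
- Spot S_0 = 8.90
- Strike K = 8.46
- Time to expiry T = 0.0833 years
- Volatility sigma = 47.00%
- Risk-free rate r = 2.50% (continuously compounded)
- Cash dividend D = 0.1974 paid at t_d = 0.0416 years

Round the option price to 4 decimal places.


PV(D) = D * exp(-r * t_d) = 0.1974 * 0.99896054 = 0.19719481
S_0' = S_0 - PV(D) = 8.9000 - 0.19719481 = 8.70280519
d1 = (ln(S_0'/K) + (r + sigma^2/2)*T) / (sigma*sqrt(T)) = 0.29177419
d2 = d1 - sigma*sqrt(T) = 0.15612402
exp(-rT) = 0.99791967
N(d1) = 0.61477036; N(d2) = 0.56203237
C = S_0' * N(d1) - K * exp(-rT) * N(d2) = 8.70280519 * 0.61477036 - 8.4600 * 0.99791967 * 0.56203237 = 0.6053

Answer: Price = 0.6053


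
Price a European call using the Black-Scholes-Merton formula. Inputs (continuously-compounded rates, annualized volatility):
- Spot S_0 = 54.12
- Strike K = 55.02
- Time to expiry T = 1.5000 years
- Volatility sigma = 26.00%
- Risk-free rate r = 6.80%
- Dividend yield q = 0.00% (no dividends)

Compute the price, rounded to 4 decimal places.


d1 = (ln(S/K) + (r - q + 0.5*sigma^2) * T) / (sigma * sqrt(T)) = 0.42774073
d2 = d1 - sigma * sqrt(T) = 0.10930706
exp(-rT) = 0.90302955; exp(-qT) = 1.00000000
C = S_0 * exp(-qT) * N(d1) - K * exp(-rT) * N(d2)
N(d1) = 0.66558005; N(d2) = 0.54352053
C = 54.1200 * 1.00000000 * 0.66558005 - 55.0200 * 0.90302955 * 0.54352053 = 9.0165

Answer: Price = 9.0165


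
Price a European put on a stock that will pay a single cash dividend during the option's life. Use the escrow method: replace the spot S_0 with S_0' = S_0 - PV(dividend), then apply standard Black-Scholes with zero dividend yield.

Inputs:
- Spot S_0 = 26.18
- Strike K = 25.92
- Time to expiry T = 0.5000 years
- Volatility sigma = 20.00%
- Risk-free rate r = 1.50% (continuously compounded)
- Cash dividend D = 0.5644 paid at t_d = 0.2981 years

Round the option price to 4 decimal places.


PV(D) = D * exp(-r * t_d) = 0.5644 * 0.99553848 = 0.56188192
S_0' = S_0 - PV(D) = 26.1800 - 0.56188192 = 25.61811808
d1 = (ln(S_0'/K) + (r + sigma^2/2)*T) / (sigma*sqrt(T)) = 0.04090590
d2 = d1 - sigma*sqrt(T) = -0.10051546
exp(-rT) = 0.99252805
N(-d1) = 0.48368546; N(-d2) = 0.54003245
P = K * exp(-rT) * N(-d2) - S_0' * N(-d1) = 25.9200 * 0.99252805 * 0.54003245 - 25.61811808 * 0.48368546 = 1.5019

Answer: Price = 1.5019


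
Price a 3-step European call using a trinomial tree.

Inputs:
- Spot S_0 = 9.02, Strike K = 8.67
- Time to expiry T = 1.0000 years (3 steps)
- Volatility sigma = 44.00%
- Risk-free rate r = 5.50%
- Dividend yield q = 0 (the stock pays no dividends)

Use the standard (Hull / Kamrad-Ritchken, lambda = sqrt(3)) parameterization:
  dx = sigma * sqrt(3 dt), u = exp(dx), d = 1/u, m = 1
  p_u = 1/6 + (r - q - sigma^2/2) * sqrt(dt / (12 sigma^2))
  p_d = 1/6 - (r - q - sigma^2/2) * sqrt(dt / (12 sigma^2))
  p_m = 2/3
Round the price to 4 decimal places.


dt = T/N = 0.333333; dx = sigma*sqrt(3*dt) = 0.440000
u = exp(dx) = 1.552707; d = 1/u = 0.644036
p_u = 0.150833, p_m = 0.666667, p_d = 0.182500
Discount per step: exp(-r*dt) = 0.981834
Stock lattice S(k, j) with j the centered position index:
  k=0: S(0,+0) = 9.0200
  k=1: S(1,-1) = 5.8092; S(1,+0) = 9.0200; S(1,+1) = 14.0054
  k=2: S(2,-2) = 3.7413; S(2,-1) = 5.8092; S(2,+0) = 9.0200; S(2,+1) = 14.0054; S(2,+2) = 21.7463
  k=3: S(3,-3) = 2.4096; S(3,-2) = 3.7413; S(3,-1) = 5.8092; S(3,+0) = 9.0200; S(3,+1) = 14.0054; S(3,+2) = 21.7463; S(3,+3) = 33.7657
Terminal payoffs V(N, j) = max(S_T - K, 0):
  V(3,-3) = 0.000000; V(3,-2) = 0.000000; V(3,-1) = 0.000000; V(3,+0) = 0.350000; V(3,+1) = 5.335419; V(3,+2) = 13.076315; V(3,+3) = 25.095661
Backward induction: V(k, j) = exp(-r*dt) * [p_u * V(k+1, j+1) + p_m * V(k+1, j) + p_d * V(k+1, j-1)]
  V(2,-2) = exp(-r*dt) * [p_u*0.000000 + p_m*0.000000 + p_d*0.000000] = 0.000000
  V(2,-1) = exp(-r*dt) * [p_u*0.350000 + p_m*0.000000 + p_d*0.000000] = 0.051833
  V(2,+0) = exp(-r*dt) * [p_u*5.335419 + p_m*0.350000 + p_d*0.000000] = 1.019234
  V(2,+1) = exp(-r*dt) * [p_u*13.076315 + p_m*5.335419 + p_d*0.350000] = 5.491558
  V(2,+2) = exp(-r*dt) * [p_u*25.095661 + p_m*13.076315 + p_d*5.335419] = 13.231701
  V(1,-1) = exp(-r*dt) * [p_u*1.019234 + p_m*0.051833 + p_d*0.000000] = 0.184869
  V(1,+0) = exp(-r*dt) * [p_u*5.491558 + p_m*1.019234 + p_d*0.051833] = 1.489696
  V(1,+1) = exp(-r*dt) * [p_u*13.231701 + p_m*5.491558 + p_d*1.019234] = 5.736688
  V(0,+0) = exp(-r*dt) * [p_u*5.736688 + p_m*1.489696 + p_d*0.184869] = 1.857780

Answer: Price = V(0,0) = 1.8578


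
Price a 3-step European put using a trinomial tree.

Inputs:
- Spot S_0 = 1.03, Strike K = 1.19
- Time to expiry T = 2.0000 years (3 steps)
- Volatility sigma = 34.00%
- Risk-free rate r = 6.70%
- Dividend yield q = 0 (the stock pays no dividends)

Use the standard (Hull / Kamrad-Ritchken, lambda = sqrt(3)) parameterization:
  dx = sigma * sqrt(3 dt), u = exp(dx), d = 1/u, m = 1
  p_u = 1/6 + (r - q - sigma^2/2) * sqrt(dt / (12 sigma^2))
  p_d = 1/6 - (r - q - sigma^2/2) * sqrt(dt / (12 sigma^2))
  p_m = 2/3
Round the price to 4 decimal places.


dt = T/N = 0.666667; dx = sigma*sqrt(3*dt) = 0.480833
u = exp(dx) = 1.617421; d = 1/u = 0.618268
p_u = 0.173044, p_m = 0.666667, p_d = 0.160289
Discount per step: exp(-r*dt) = 0.956316
Stock lattice S(k, j) with j the centered position index:
  k=0: S(0,+0) = 1.0300
  k=1: S(1,-1) = 0.6368; S(1,+0) = 1.0300; S(1,+1) = 1.6659
  k=2: S(2,-2) = 0.3937; S(2,-1) = 0.6368; S(2,+0) = 1.0300; S(2,+1) = 1.6659; S(2,+2) = 2.6945
  k=3: S(3,-3) = 0.2434; S(3,-2) = 0.3937; S(3,-1) = 0.6368; S(3,+0) = 1.0300; S(3,+1) = 1.6659; S(3,+2) = 2.6945; S(3,+3) = 4.3582
Terminal payoffs V(N, j) = max(K - S_T, 0):
  V(3,-3) = 0.946573; V(3,-2) = 0.796277; V(3,-1) = 0.553184; V(3,+0) = 0.160000; V(3,+1) = 0.000000; V(3,+2) = 0.000000; V(3,+3) = 0.000000
Backward induction: V(k, j) = exp(-r*dt) * [p_u * V(k+1, j+1) + p_m * V(k+1, j) + p_d * V(k+1, j-1)]
  V(2,-2) = exp(-r*dt) * [p_u*0.553184 + p_m*0.796277 + p_d*0.946573] = 0.744302
  V(2,-1) = exp(-r*dt) * [p_u*0.160000 + p_m*0.553184 + p_d*0.796277] = 0.501215
  V(2,+0) = exp(-r*dt) * [p_u*0.000000 + p_m*0.160000 + p_d*0.553184] = 0.186803
  V(2,+1) = exp(-r*dt) * [p_u*0.000000 + p_m*0.000000 + p_d*0.160000] = 0.024526
  V(2,+2) = exp(-r*dt) * [p_u*0.000000 + p_m*0.000000 + p_d*0.000000] = 0.000000
  V(1,-1) = exp(-r*dt) * [p_u*0.186803 + p_m*0.501215 + p_d*0.744302] = 0.464552
  V(1,+0) = exp(-r*dt) * [p_u*0.024526 + p_m*0.186803 + p_d*0.501215] = 0.199983
  V(1,+1) = exp(-r*dt) * [p_u*0.000000 + p_m*0.024526 + p_d*0.186803] = 0.044271
  V(0,+0) = exp(-r*dt) * [p_u*0.044271 + p_m*0.199983 + p_d*0.464552] = 0.206034

Answer: Price = V(0,0) = 0.2060


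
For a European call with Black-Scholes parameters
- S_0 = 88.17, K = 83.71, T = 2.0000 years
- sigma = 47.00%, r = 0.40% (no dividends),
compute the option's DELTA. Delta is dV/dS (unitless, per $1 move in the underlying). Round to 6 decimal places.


Answer: Delta = 0.663659

Derivation:
d1 = 0.4224712137; d2 = -0.2422091607
phi(d1) = 0.3648826455; exp(-qT) = 1.0000000000; exp(-rT) = 0.9920319148
N(d1) = 0.6636594461
Delta = exp(-qT) * N(d1) = 1.0000000000 * 0.6636594461 = 0.663659


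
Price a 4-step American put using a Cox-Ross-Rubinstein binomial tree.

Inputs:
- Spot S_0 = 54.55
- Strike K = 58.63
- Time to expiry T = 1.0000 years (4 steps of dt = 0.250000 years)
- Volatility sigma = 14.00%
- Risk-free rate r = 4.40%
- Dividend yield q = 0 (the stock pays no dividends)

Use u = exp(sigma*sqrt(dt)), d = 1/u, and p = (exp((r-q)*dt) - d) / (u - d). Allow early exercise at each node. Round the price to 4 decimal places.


dt = T/N = 0.250000
u = exp(sigma*sqrt(dt)) = 1.072508; d = 1/u = 0.932394
p = (exp((r-q)*dt) - d) / (u - d) = 0.561448
Discount per step: exp(-r*dt) = 0.989060
Stock lattice S(k, i) with i counting down-moves:
  k=0: S(0,0) = 54.5500
  k=1: S(1,0) = 58.5053; S(1,1) = 50.8621
  k=2: S(2,0) = 62.7474; S(2,1) = 54.5500; S(2,2) = 47.4235
  k=3: S(3,0) = 67.2971; S(3,1) = 58.5053; S(3,2) = 50.8621; S(3,3) = 44.2174
  k=4: S(4,0) = 72.1767; S(4,1) = 62.7474; S(4,2) = 54.5500; S(4,3) = 47.4235; S(4,4) = 41.2280
Terminal payoffs V(N, i) = max(K - S_T, 0):
  V(4,0) = 0.000000; V(4,1) = 0.000000; V(4,2) = 4.080000; V(4,3) = 11.206508; V(4,4) = 17.401997
Backward induction: V(k, i) = exp(-r*dt) * [p * V(k+1, i) + (1-p) * V(k+1, i+1)]; then take max(V_cont, immediate exercise) for American.
  V(3,0) = exp(-r*dt) * [p*0.000000 + (1-p)*0.000000] = 0.000000; exercise = 0.000000; V(3,0) = max -> 0.000000
  V(3,1) = exp(-r*dt) * [p*0.000000 + (1-p)*4.080000] = 1.769719; exercise = 0.124679; V(3,1) = max -> 1.769719
  V(3,2) = exp(-r*dt) * [p*4.080000 + (1-p)*11.206508] = 7.126521; exercise = 7.767917; V(3,2) = max -> 7.767917
  V(3,3) = exp(-r*dt) * [p*11.206508 + (1-p)*17.401997] = 13.771234; exercise = 14.412629; V(3,3) = max -> 14.412629
  V(2,0) = exp(-r*dt) * [p*0.000000 + (1-p)*1.769719] = 0.767623; exercise = 0.000000; V(2,0) = max -> 0.767623
  V(2,1) = exp(-r*dt) * [p*1.769719 + (1-p)*7.767917] = 4.352104; exercise = 4.080000; V(2,1) = max -> 4.352104
  V(2,2) = exp(-r*dt) * [p*7.767917 + (1-p)*14.412629] = 10.565112; exercise = 11.206508; V(2,2) = max -> 11.206508
  V(1,0) = exp(-r*dt) * [p*0.767623 + (1-p)*4.352104] = 2.314011; exercise = 0.124679; V(1,0) = max -> 2.314011
  V(1,1) = exp(-r*dt) * [p*4.352104 + (1-p)*11.206508] = 7.277622; exercise = 7.767917; V(1,1) = max -> 7.767917
  V(0,0) = exp(-r*dt) * [p*2.314011 + (1-p)*7.767917] = 4.654353; exercise = 4.080000; V(0,0) = max -> 4.654353

Answer: Price = V(0,0) = 4.6544


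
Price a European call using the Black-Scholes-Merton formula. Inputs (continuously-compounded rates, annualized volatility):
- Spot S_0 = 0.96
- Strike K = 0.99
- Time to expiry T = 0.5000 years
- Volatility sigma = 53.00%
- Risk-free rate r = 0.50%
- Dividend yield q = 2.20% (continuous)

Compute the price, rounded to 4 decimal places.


d1 = (ln(S/K) + (r - q + 0.5*sigma^2) * T) / (sigma * sqrt(T)) = 0.08259365
d2 = d1 - sigma * sqrt(T) = -0.29217294
exp(-rT) = 0.99750312; exp(-qT) = 0.98906028
C = S_0 * exp(-qT) * N(d1) - K * exp(-rT) * N(d2)
N(d1) = 0.53291268; N(d2) = 0.38507720
C = 0.9600 * 0.98906028 * 0.53291268 - 0.9900 * 0.99750312 * 0.38507720 = 0.1257

Answer: Price = 0.1257


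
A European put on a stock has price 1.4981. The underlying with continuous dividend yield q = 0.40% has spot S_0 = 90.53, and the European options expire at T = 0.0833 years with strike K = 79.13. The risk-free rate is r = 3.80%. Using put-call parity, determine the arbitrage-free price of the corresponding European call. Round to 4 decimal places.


Answer: Call price = 13.1180

Derivation:
Put-call parity: C - P = S_0 * exp(-qT) - K * exp(-rT).
S_0 * exp(-qT) = 90.5300 * 0.99966686 = 90.49984043
K * exp(-rT) = 79.1300 * 0.99683960 = 78.87991791
C = P + S*exp(-qT) - K*exp(-rT)
C = 1.4981 + 90.49984043 - 78.87991791 = 13.1180


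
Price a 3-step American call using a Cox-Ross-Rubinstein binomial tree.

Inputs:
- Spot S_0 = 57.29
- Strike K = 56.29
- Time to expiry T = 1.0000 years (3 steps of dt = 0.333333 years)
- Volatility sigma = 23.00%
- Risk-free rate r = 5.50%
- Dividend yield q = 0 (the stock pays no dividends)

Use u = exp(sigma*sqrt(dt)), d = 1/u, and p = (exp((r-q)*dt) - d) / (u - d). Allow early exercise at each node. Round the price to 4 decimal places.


Answer: Price = V(0,0) = 7.6994

Derivation:
dt = T/N = 0.333333
u = exp(sigma*sqrt(dt)) = 1.142011; d = 1/u = 0.875648
p = (exp((r-q)*dt) - d) / (u - d) = 0.536314
Discount per step: exp(-r*dt) = 0.981834
Stock lattice S(k, i) with i counting down-moves:
  k=0: S(0,0) = 57.2900
  k=1: S(1,0) = 65.4258; S(1,1) = 50.1659
  k=2: S(2,0) = 74.7170; S(2,1) = 57.2900; S(2,2) = 43.9277
  k=3: S(3,0) = 85.3276; S(3,1) = 65.4258; S(3,2) = 50.1659; S(3,3) = 38.4652
Terminal payoffs V(N, i) = max(S_T - K, 0):
  V(3,0) = 29.037584; V(3,1) = 9.135798; V(3,2) = 0.000000; V(3,3) = 0.000000
Backward induction: V(k, i) = exp(-r*dt) * [p * V(k+1, i) + (1-p) * V(k+1, i+1)]; then take max(V_cont, immediate exercise) for American.
  V(2,0) = exp(-r*dt) * [p*29.037584 + (1-p)*9.135798] = 19.449549; exercise = 18.426968; V(2,0) = max -> 19.449549
  V(2,1) = exp(-r*dt) * [p*9.135798 + (1-p)*0.000000] = 4.810652; exercise = 1.000000; V(2,1) = max -> 4.810652
  V(2,2) = exp(-r*dt) * [p*0.000000 + (1-p)*0.000000] = 0.000000; exercise = 0.000000; V(2,2) = max -> 0.000000
  V(1,0) = exp(-r*dt) * [p*19.449549 + (1-p)*4.810652] = 12.431687; exercise = 9.135798; V(1,0) = max -> 12.431687
  V(1,1) = exp(-r*dt) * [p*4.810652 + (1-p)*0.000000] = 2.533152; exercise = 0.000000; V(1,1) = max -> 2.533152
  V(0,0) = exp(-r*dt) * [p*12.431687 + (1-p)*2.533152] = 7.699421; exercise = 1.000000; V(0,0) = max -> 7.699421


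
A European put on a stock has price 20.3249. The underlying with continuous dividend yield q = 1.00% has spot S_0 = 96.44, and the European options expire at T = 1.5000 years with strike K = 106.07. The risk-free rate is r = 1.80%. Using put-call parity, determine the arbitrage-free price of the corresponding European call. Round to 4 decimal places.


Put-call parity: C - P = S_0 * exp(-qT) - K * exp(-rT).
S_0 * exp(-qT) = 96.4400 * 0.98511194 = 95.00419546
K * exp(-rT) = 106.0700 * 0.97336124 = 103.24442689
C = P + S*exp(-qT) - K*exp(-rT)
C = 20.3249 + 95.00419546 - 103.24442689 = 12.0847

Answer: Call price = 12.0847


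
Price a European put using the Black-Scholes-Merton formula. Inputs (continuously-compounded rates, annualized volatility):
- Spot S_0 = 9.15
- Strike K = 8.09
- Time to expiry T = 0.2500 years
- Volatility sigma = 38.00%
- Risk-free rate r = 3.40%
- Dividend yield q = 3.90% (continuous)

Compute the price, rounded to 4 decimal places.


d1 = (ln(S/K) + (r - q + 0.5*sigma^2) * T) / (sigma * sqrt(T)) = 0.73644815
d2 = d1 - sigma * sqrt(T) = 0.54644815
exp(-rT) = 0.99153602; exp(-qT) = 0.99029738
P = K * exp(-rT) * N(-d2) - S_0 * exp(-qT) * N(-d1)
N(-d1) = 0.23072901; N(-d2) = 0.29237896
P = 8.0900 * 0.99153602 * 0.29237896 - 9.1500 * 0.99029738 * 0.23072901 = 0.2546

Answer: Price = 0.2546


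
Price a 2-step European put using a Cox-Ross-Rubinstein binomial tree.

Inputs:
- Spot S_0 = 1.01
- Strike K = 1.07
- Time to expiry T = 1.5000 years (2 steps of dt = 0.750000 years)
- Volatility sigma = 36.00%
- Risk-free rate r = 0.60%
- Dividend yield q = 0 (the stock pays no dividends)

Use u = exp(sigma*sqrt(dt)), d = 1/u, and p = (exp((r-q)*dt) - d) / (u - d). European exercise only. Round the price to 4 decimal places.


Answer: Price = V(0,0) = 0.1995

Derivation:
dt = T/N = 0.750000
u = exp(sigma*sqrt(dt)) = 1.365839; d = 1/u = 0.732151
p = (exp((r-q)*dt) - d) / (u - d) = 0.429800
Discount per step: exp(-r*dt) = 0.995510
Stock lattice S(k, i) with i counting down-moves:
  k=0: S(0,0) = 1.0100
  k=1: S(1,0) = 1.3795; S(1,1) = 0.7395
  k=2: S(2,0) = 1.8842; S(2,1) = 1.0100; S(2,2) = 0.5414
Terminal payoffs V(N, i) = max(K - S_T, 0):
  V(2,0) = 0.000000; V(2,1) = 0.060000; V(2,2) = 0.528595
Backward induction: V(k, i) = exp(-r*dt) * [p * V(k+1, i) + (1-p) * V(k+1, i+1)].
  V(1,0) = exp(-r*dt) * [p*0.000000 + (1-p)*0.060000] = 0.034058
  V(1,1) = exp(-r*dt) * [p*0.060000 + (1-p)*0.528595] = 0.325724
  V(0,0) = exp(-r*dt) * [p*0.034058 + (1-p)*0.325724] = 0.199466


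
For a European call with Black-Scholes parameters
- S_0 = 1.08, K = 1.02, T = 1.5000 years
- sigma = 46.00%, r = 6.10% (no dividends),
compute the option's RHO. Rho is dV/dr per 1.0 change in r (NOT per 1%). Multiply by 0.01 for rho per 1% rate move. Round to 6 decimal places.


d1 = 0.5455589000; d2 = -0.0178237408
phi(d1) = 0.3437791650; exp(-qT) = 1.0000000000; exp(-rT) = 0.9125613162
N(d2) = 0.4928897327
Rho = K*T*exp(-rT)*N(d2) = 1.0200 * 1.5000 * 0.9125613162 * 0.4928897327 = 0.688182

Answer: Rho = 0.688182


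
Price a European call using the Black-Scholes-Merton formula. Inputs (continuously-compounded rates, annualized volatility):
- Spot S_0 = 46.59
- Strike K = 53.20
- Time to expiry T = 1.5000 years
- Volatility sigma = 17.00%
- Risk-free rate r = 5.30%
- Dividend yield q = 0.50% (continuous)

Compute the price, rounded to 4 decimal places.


Answer: Price = 2.6737

Derivation:
d1 = (ln(S/K) + (r - q + 0.5*sigma^2) * T) / (sigma * sqrt(T)) = -0.18730177
d2 = d1 - sigma * sqrt(T) = -0.39550840
exp(-rT) = 0.92357802; exp(-qT) = 0.99252805
C = S_0 * exp(-qT) * N(d1) - K * exp(-rT) * N(d2)
N(d1) = 0.42571202; N(d2) = 0.34623386
C = 46.5900 * 0.99252805 * 0.42571202 - 53.2000 * 0.92357802 * 0.34623386 = 2.6737


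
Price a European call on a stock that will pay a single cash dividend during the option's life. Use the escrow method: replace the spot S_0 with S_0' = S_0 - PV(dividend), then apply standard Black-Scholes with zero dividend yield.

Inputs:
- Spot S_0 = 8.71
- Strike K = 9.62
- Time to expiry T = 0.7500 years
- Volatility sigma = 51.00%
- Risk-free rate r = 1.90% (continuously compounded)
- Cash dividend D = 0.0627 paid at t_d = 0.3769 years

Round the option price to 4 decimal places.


PV(D) = D * exp(-r * t_d) = 0.0627 * 0.99286448 = 0.06225260
S_0' = S_0 - PV(D) = 8.7100 - 0.06225260 = 8.64774740
d1 = (ln(S_0'/K) + (r + sigma^2/2)*T) / (sigma*sqrt(T)) = 0.01186875
d2 = d1 - sigma*sqrt(T) = -0.42980421
exp(-rT) = 0.98585105
N(d1) = 0.50473483; N(d2) = 0.33366904
C = S_0' * N(d1) - K * exp(-rT) * N(d2) = 8.64774740 * 0.50473483 - 9.6200 * 0.98585105 * 0.33366904 = 1.2003

Answer: Price = 1.2003


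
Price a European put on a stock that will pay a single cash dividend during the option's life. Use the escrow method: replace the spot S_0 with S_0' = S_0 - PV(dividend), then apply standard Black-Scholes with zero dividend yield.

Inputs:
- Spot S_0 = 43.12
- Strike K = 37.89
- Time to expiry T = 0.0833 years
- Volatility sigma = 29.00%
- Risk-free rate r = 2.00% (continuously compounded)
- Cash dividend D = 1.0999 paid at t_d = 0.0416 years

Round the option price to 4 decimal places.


Answer: Price = 0.1665

Derivation:
PV(D) = D * exp(-r * t_d) = 1.0999 * 0.99916835 = 1.09898526
S_0' = S_0 - PV(D) = 43.1200 - 1.09898526 = 42.02101474
d1 = (ln(S_0'/K) + (r + sigma^2/2)*T) / (sigma*sqrt(T)) = 1.29811977
d2 = d1 - sigma*sqrt(T) = 1.21442073
exp(-rT) = 0.99833539
N(-d1) = 0.09712309; N(-d2) = 0.11229355
P = K * exp(-rT) * N(-d2) - S_0' * N(-d1) = 37.8900 * 0.99833539 * 0.11229355 - 42.02101474 * 0.09712309 = 0.1665


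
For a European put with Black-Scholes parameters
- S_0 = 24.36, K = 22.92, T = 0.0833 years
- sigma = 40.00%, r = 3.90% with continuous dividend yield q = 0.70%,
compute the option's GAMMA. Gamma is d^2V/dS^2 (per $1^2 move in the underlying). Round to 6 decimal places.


Answer: Gamma = 0.117805

Derivation:
d1 = 0.6086098110; d2 = 0.4931628535
phi(d1) = 0.3314953541; exp(-qT) = 0.9994170700; exp(-rT) = 0.9967565713
Gamma = exp(-qT) * phi(d1) / (S * sigma * sqrt(T)) = 0.9994170700 * 0.3314953541 / (24.3600 * 0.4000 * 0.2886173938) = 0.117805


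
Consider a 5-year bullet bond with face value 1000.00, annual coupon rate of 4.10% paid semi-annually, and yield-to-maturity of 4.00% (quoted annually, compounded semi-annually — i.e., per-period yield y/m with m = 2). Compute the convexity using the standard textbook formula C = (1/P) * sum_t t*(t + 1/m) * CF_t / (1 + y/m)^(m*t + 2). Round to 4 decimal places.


Coupon per period c = face * coupon_rate / m = 20.500000
Periods per year m = 2; per-period yield y/m = 0.020000
Number of cashflows N = 10
Cashflows (t years, CF_t, discount factor 1/(1+y/m)^(m*t), PV):
  t = 0.5000: CF_t = 20.500000, DF = 0.980392, PV = 20.098039
  t = 1.0000: CF_t = 20.500000, DF = 0.961169, PV = 19.703960
  t = 1.5000: CF_t = 20.500000, DF = 0.942322, PV = 19.317608
  t = 2.0000: CF_t = 20.500000, DF = 0.923845, PV = 18.938831
  t = 2.5000: CF_t = 20.500000, DF = 0.905731, PV = 18.567482
  t = 3.0000: CF_t = 20.500000, DF = 0.887971, PV = 18.203413
  t = 3.5000: CF_t = 20.500000, DF = 0.870560, PV = 17.846484
  t = 4.0000: CF_t = 20.500000, DF = 0.853490, PV = 17.496553
  t = 4.5000: CF_t = 20.500000, DF = 0.836755, PV = 17.153483
  t = 5.0000: CF_t = 1020.500000, DF = 0.820348, PV = 837.165440
Price P = sum_t PV_t = 1004.491293
Convexity numerator sum_t t*(t + 1/m) * CF_t / (1+y/m)^(m*t + 2):
  t = 0.5000: term = 9.658804
  t = 1.0000: term = 28.408247
  t = 1.5000: term = 55.702445
  t = 2.0000: term = 91.017067
  t = 2.5000: term = 133.848627
  t = 3.0000: term = 183.713802
  t = 3.5000: term = 240.148761
  t = 4.0000: term = 302.708523
  t = 4.5000: term = 370.966327
  t = 5.0000: term = 22128.075356
Convexity = (1/P) * sum = 23544.247959 / 1004.491293 = 23.438977

Answer: Convexity = 23.4390


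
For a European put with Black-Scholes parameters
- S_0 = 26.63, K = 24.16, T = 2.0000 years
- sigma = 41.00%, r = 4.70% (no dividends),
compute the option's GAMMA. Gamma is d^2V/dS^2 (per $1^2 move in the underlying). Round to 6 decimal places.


d1 = 0.6199084887; d2 = 0.0400809281
phi(d1) = 0.3292026368; exp(-qT) = 1.0000000000; exp(-rT) = 0.9102827622
Gamma = exp(-qT) * phi(d1) / (S * sigma * sqrt(T)) = 1.0000000000 * 0.3292026368 / (26.6300 * 0.4100 * 1.4142135624) = 0.021320

Answer: Gamma = 0.021320


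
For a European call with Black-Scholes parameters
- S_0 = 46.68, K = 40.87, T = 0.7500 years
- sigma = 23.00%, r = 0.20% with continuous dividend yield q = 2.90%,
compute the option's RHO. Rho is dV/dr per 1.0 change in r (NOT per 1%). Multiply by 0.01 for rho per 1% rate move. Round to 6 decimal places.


d1 = 0.6652431113; d2 = 0.4660572685
phi(d1) = 0.3197509934; exp(-qT) = 0.9784848257; exp(-rT) = 0.9985011244
N(d2) = 0.6794127455
Rho = K*T*exp(-rT)*N(d2) = 40.8700 * 0.7500 * 0.9985011244 * 0.6794127455 = 20.794484

Answer: Rho = 20.794484


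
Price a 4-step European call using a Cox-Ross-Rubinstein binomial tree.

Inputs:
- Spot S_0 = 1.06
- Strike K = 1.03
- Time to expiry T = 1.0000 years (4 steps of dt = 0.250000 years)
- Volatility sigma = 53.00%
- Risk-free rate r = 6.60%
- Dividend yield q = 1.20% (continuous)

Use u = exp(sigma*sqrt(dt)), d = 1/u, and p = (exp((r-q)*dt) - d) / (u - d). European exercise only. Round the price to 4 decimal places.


Answer: Price = V(0,0) = 0.2464

Derivation:
dt = T/N = 0.250000
u = exp(sigma*sqrt(dt)) = 1.303431; d = 1/u = 0.767206
p = (exp((r-q)*dt) - d) / (u - d) = 0.459482
Discount per step: exp(-r*dt) = 0.983635
Stock lattice S(k, i) with i counting down-moves:
  k=0: S(0,0) = 1.0600
  k=1: S(1,0) = 1.3816; S(1,1) = 0.8132
  k=2: S(2,0) = 1.8009; S(2,1) = 1.0600; S(2,2) = 0.6239
  k=3: S(3,0) = 2.3473; S(3,1) = 1.3816; S(3,2) = 0.8132; S(3,3) = 0.4787
  k=4: S(4,0) = 3.0596; S(4,1) = 1.8009; S(4,2) = 1.0600; S(4,3) = 0.6239; S(4,4) = 0.3672
Terminal payoffs V(N, i) = max(S_T - K, 0):
  V(4,0) = 2.029553; V(4,1) = 0.770868; V(4,2) = 0.030000; V(4,3) = 0.000000; V(4,4) = 0.000000
Backward induction: V(k, i) = exp(-r*dt) * [p * V(k+1, i) + (1-p) * V(k+1, i+1)].
  V(3,0) = exp(-r*dt) * [p*2.029553 + (1-p)*0.770868] = 1.327132
  V(3,1) = exp(-r*dt) * [p*0.770868 + (1-p)*0.030000] = 0.364354
  V(3,2) = exp(-r*dt) * [p*0.030000 + (1-p)*0.000000] = 0.013559
  V(3,3) = exp(-r*dt) * [p*0.000000 + (1-p)*0.000000] = 0.000000
  V(2,0) = exp(-r*dt) * [p*1.327132 + (1-p)*0.364354] = 0.793531
  V(2,1) = exp(-r*dt) * [p*0.364354 + (1-p)*0.013559] = 0.171883
  V(2,2) = exp(-r*dt) * [p*0.013559 + (1-p)*0.000000] = 0.006128
  V(1,0) = exp(-r*dt) * [p*0.793531 + (1-p)*0.171883] = 0.450032
  V(1,1) = exp(-r*dt) * [p*0.171883 + (1-p)*0.006128] = 0.080943
  V(0,0) = exp(-r*dt) * [p*0.450032 + (1-p)*0.080943] = 0.246433


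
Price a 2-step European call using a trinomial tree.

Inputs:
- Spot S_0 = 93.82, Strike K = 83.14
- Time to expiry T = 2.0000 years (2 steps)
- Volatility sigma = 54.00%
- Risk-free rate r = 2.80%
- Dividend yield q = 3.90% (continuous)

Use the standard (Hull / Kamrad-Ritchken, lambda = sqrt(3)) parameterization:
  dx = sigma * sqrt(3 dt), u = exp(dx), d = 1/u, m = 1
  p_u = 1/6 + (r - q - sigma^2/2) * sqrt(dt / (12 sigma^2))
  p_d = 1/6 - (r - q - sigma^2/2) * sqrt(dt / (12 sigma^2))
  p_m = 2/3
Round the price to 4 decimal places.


Answer: Price = V(0,0) = 24.6045

Derivation:
dt = T/N = 1.000000; dx = sigma*sqrt(3*dt) = 0.935307
u = exp(dx) = 2.547997; d = 1/u = 0.392465
p_u = 0.082844, p_m = 0.666667, p_d = 0.250489
Discount per step: exp(-r*dt) = 0.972388
Stock lattice S(k, j) with j the centered position index:
  k=0: S(0,+0) = 93.8200
  k=1: S(1,-1) = 36.8211; S(1,+0) = 93.8200; S(1,+1) = 239.0530
  k=2: S(2,-2) = 14.4510; S(2,-1) = 36.8211; S(2,+0) = 93.8200; S(2,+1) = 239.0530; S(2,+2) = 609.1064
Terminal payoffs V(N, j) = max(S_T - K, 0):
  V(2,-2) = 0.000000; V(2,-1) = 0.000000; V(2,+0) = 10.680000; V(2,+1) = 155.913049; V(2,+2) = 525.966376
Backward induction: V(k, j) = exp(-r*dt) * [p_u * V(k+1, j+1) + p_m * V(k+1, j) + p_d * V(k+1, j-1)]
  V(1,-1) = exp(-r*dt) * [p_u*10.680000 + p_m*0.000000 + p_d*0.000000] = 0.860343
  V(1,+0) = exp(-r*dt) * [p_u*155.913049 + p_m*10.680000 + p_d*0.000000] = 19.483215
  V(1,+1) = exp(-r*dt) * [p_u*525.966376 + p_m*155.913049 + p_d*10.680000] = 146.043395
  V(0,+0) = exp(-r*dt) * [p_u*146.043395 + p_m*19.483215 + p_d*0.860343] = 24.604470


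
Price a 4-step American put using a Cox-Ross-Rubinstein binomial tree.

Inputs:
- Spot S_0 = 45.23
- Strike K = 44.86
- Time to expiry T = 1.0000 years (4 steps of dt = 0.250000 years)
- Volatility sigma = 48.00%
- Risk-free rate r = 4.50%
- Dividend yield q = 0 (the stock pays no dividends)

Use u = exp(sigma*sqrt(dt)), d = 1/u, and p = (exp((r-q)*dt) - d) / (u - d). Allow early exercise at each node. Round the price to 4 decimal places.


Answer: Price = V(0,0) = 7.1397

Derivation:
dt = T/N = 0.250000
u = exp(sigma*sqrt(dt)) = 1.271249; d = 1/u = 0.786628
p = (exp((r-q)*dt) - d) / (u - d) = 0.463631
Discount per step: exp(-r*dt) = 0.988813
Stock lattice S(k, i) with i counting down-moves:
  k=0: S(0,0) = 45.2300
  k=1: S(1,0) = 57.4986; S(1,1) = 35.5792
  k=2: S(2,0) = 73.0950; S(2,1) = 45.2300; S(2,2) = 27.9876
  k=3: S(3,0) = 92.9220; S(3,1) = 57.4986; S(3,2) = 35.5792; S(3,3) = 22.0158
  k=4: S(4,0) = 118.1270; S(4,1) = 73.0950; S(4,2) = 45.2300; S(4,3) = 27.9876; S(4,4) = 17.3182
Terminal payoffs V(N, i) = max(K - S_T, 0):
  V(4,0) = 0.000000; V(4,1) = 0.000000; V(4,2) = 0.000000; V(4,3) = 16.872427; V(4,4) = 27.541755
Backward induction: V(k, i) = exp(-r*dt) * [p * V(k+1, i) + (1-p) * V(k+1, i+1)]; then take max(V_cont, immediate exercise) for American.
  V(3,0) = exp(-r*dt) * [p*0.000000 + (1-p)*0.000000] = 0.000000; exercise = 0.000000; V(3,0) = max -> 0.000000
  V(3,1) = exp(-r*dt) * [p*0.000000 + (1-p)*0.000000] = 0.000000; exercise = 0.000000; V(3,1) = max -> 0.000000
  V(3,2) = exp(-r*dt) * [p*0.000000 + (1-p)*16.872427] = 8.948600; exercise = 9.280822; V(3,2) = max -> 9.280822
  V(3,3) = exp(-r*dt) * [p*16.872427 + (1-p)*27.541755] = 22.342349; exercise = 22.844195; V(3,3) = max -> 22.844195
  V(2,0) = exp(-r*dt) * [p*0.000000 + (1-p)*0.000000] = 0.000000; exercise = 0.000000; V(2,0) = max -> 0.000000
  V(2,1) = exp(-r*dt) * [p*0.000000 + (1-p)*9.280822] = 4.922253; exercise = 0.000000; V(2,1) = max -> 4.922253
  V(2,2) = exp(-r*dt) * [p*9.280822 + (1-p)*22.844195] = 16.370580; exercise = 16.872427; V(2,2) = max -> 16.872427
  V(1,0) = exp(-r*dt) * [p*0.000000 + (1-p)*4.922253] = 2.610607; exercise = 0.000000; V(1,0) = max -> 2.610607
  V(1,1) = exp(-r*dt) * [p*4.922253 + (1-p)*16.872427] = 11.205181; exercise = 9.280822; V(1,1) = max -> 11.205181
  V(0,0) = exp(-r*dt) * [p*2.610607 + (1-p)*11.205181] = 7.139691; exercise = 0.000000; V(0,0) = max -> 7.139691


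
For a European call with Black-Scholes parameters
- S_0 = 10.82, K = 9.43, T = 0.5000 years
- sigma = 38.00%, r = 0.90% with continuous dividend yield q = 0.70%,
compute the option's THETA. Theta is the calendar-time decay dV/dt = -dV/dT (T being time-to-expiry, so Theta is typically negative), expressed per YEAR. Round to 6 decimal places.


Answer: Theta = -0.934611

Derivation:
d1 = 0.6497945736; d2 = 0.3810939968
phi(d1) = 0.3230154813; exp(-qT) = 0.9965061179; exp(-rT) = 0.9955101098
Theta = -S*exp(-qT)*phi(d1)*sigma/(2*sqrt(T)) - r*K*exp(-rT)*N(d2) + q*S*exp(-qT)*N(d1)
N(d1) = 0.7420875377; N(d2) = 0.6484332491; sqrt(T) = 0.7071067812
Term 1 = -10.8200 * 0.9965061179 * 0.3230154813 * 0.3800 / (2 * 0.7071067812) = -0.9358347471
Term 2 = -0.0090 * 9.4300 * 0.9955101098 * 0.6484332491 = -0.0547854398
Term 3 = 0.0070 * 10.8200 * 0.9965061179 * 0.7420875377 = 0.0560093340
Theta = -0.9358347471 + (-0.0547854398) + (0.0560093340) = -0.934611


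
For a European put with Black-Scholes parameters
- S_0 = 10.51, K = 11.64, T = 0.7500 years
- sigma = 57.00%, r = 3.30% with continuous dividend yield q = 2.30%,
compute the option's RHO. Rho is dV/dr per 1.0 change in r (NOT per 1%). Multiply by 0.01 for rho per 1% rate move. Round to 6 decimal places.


Answer: Rho = -5.701746

Derivation:
d1 = 0.0551364292; d2 = -0.4384980509
phi(d1) = 0.3983363436; exp(-qT) = 0.9828979294; exp(-rT) = 0.9755537700
N(-d2) = 0.6694873586
Rho = -K*T*exp(-rT)*N(-d2) = -11.6400 * 0.7500 * 0.9755537700 * 0.6694873586 = -5.701746


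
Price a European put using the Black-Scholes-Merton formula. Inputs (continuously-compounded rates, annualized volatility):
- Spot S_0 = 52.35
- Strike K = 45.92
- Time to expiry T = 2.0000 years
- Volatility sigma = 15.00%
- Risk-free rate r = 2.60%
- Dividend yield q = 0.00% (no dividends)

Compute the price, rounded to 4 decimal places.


d1 = (ln(S/K) + (r - q + 0.5*sigma^2) * T) / (sigma * sqrt(T)) = 0.96897758
d2 = d1 - sigma * sqrt(T) = 0.75684555
exp(-rT) = 0.94932887; exp(-qT) = 1.00000000
P = K * exp(-rT) * N(-d2) - S_0 * exp(-qT) * N(-d1)
N(-d1) = 0.16627819; N(-d2) = 0.22457120
P = 45.9200 * 0.94932887 * 0.22457120 - 52.3500 * 1.00000000 * 0.16627819 = 1.0851

Answer: Price = 1.0851


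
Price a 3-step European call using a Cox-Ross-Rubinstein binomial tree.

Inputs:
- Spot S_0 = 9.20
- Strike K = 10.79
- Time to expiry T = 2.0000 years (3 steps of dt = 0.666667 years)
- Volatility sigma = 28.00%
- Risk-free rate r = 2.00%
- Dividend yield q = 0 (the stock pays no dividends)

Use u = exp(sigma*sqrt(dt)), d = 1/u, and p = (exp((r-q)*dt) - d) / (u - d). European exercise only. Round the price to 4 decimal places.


Answer: Price = V(0,0) = 1.0185

Derivation:
dt = T/N = 0.666667
u = exp(sigma*sqrt(dt)) = 1.256863; d = 1/u = 0.795632
p = (exp((r-q)*dt) - d) / (u - d) = 0.472195
Discount per step: exp(-r*dt) = 0.986755
Stock lattice S(k, i) with i counting down-moves:
  k=0: S(0,0) = 9.2000
  k=1: S(1,0) = 11.5631; S(1,1) = 7.3198
  k=2: S(2,0) = 14.5333; S(2,1) = 9.2000; S(2,2) = 5.8239
  k=3: S(3,0) = 18.2664; S(3,1) = 11.5631; S(3,2) = 7.3198; S(3,3) = 4.6337
Terminal payoffs V(N, i) = max(S_T - K, 0):
  V(3,0) = 7.476351; V(3,1) = 0.773141; V(3,2) = 0.000000; V(3,3) = 0.000000
Backward induction: V(k, i) = exp(-r*dt) * [p * V(k+1, i) + (1-p) * V(k+1, i+1)].
  V(2,0) = exp(-r*dt) * [p*7.476351 + (1-p)*0.773141] = 3.886197
  V(2,1) = exp(-r*dt) * [p*0.773141 + (1-p)*0.000000] = 0.360238
  V(2,2) = exp(-r*dt) * [p*0.000000 + (1-p)*0.000000] = 0.000000
  V(1,0) = exp(-r*dt) * [p*3.886197 + (1-p)*0.360238] = 1.998354
  V(1,1) = exp(-r*dt) * [p*0.360238 + (1-p)*0.000000] = 0.167849
  V(0,0) = exp(-r*dt) * [p*1.998354 + (1-p)*0.167849] = 1.018532


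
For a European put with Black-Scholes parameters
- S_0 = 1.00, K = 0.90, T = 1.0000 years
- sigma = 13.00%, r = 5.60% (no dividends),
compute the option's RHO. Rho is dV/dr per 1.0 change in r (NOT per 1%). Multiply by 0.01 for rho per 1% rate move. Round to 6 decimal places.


Answer: Rho = -0.101906

Derivation:
d1 = 1.3062347358; d2 = 1.1762347358
phi(d1) = 0.1699819327; exp(-qT) = 1.0000000000; exp(-rT) = 0.9455391359
N(-d2) = 0.1197505437
Rho = -K*T*exp(-rT)*N(-d2) = -0.9000 * 1.0000 * 0.9455391359 * 0.1197505437 = -0.101906


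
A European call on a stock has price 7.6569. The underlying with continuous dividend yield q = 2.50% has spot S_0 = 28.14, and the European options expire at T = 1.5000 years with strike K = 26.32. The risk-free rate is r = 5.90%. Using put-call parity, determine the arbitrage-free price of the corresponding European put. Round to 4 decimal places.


Answer: Put price = 4.6434

Derivation:
Put-call parity: C - P = S_0 * exp(-qT) - K * exp(-rT).
S_0 * exp(-qT) = 28.1400 * 0.96319442 = 27.10429091
K * exp(-rT) = 26.3200 * 0.91530311 = 24.09077787
P = C - S*exp(-qT) + K*exp(-rT)
P = 7.6569 - 27.10429091 + 24.09077787 = 4.6434


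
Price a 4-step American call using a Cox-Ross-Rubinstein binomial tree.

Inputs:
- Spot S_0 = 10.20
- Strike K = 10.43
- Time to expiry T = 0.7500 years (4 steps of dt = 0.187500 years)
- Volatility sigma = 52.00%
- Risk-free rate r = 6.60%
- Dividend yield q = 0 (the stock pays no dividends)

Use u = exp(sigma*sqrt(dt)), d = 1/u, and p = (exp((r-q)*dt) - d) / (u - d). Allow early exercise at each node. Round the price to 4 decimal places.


Answer: Price = V(0,0) = 1.8638

Derivation:
dt = T/N = 0.187500
u = exp(sigma*sqrt(dt)) = 1.252531; d = 1/u = 0.798383
p = (exp((r-q)*dt) - d) / (u - d) = 0.471363
Discount per step: exp(-r*dt) = 0.987701
Stock lattice S(k, i) with i counting down-moves:
  k=0: S(0,0) = 10.2000
  k=1: S(1,0) = 12.7758; S(1,1) = 8.1435
  k=2: S(2,0) = 16.0021; S(2,1) = 10.2000; S(2,2) = 6.5016
  k=3: S(3,0) = 20.0432; S(3,1) = 12.7758; S(3,2) = 8.1435; S(3,3) = 5.1908
  k=4: S(4,0) = 25.1047; S(4,1) = 16.0021; S(4,2) = 10.2000; S(4,3) = 6.5016; S(4,4) = 4.1442
Terminal payoffs V(N, i) = max(S_T - K, 0):
  V(4,0) = 14.674676; V(4,1) = 5.572115; V(4,2) = 0.000000; V(4,3) = 0.000000; V(4,4) = 0.000000
Backward induction: V(k, i) = exp(-r*dt) * [p * V(k+1, i) + (1-p) * V(k+1, i+1)]; then take max(V_cont, immediate exercise) for American.
  V(3,0) = exp(-r*dt) * [p*14.674676 + (1-p)*5.572115] = 9.741428; exercise = 9.613152; V(3,0) = max -> 9.741428
  V(3,1) = exp(-r*dt) * [p*5.572115 + (1-p)*0.000000] = 2.594187; exercise = 2.345820; V(3,1) = max -> 2.594187
  V(3,2) = exp(-r*dt) * [p*0.000000 + (1-p)*0.000000] = 0.000000; exercise = 0.000000; V(3,2) = max -> 0.000000
  V(3,3) = exp(-r*dt) * [p*0.000000 + (1-p)*0.000000] = 0.000000; exercise = 0.000000; V(3,3) = max -> 0.000000
  V(2,0) = exp(-r*dt) * [p*9.741428 + (1-p)*2.594187] = 5.889793; exercise = 5.572115; V(2,0) = max -> 5.889793
  V(2,1) = exp(-r*dt) * [p*2.594187 + (1-p)*0.000000] = 1.207765; exercise = 0.000000; V(2,1) = max -> 1.207765
  V(2,2) = exp(-r*dt) * [p*0.000000 + (1-p)*0.000000] = 0.000000; exercise = 0.000000; V(2,2) = max -> 0.000000
  V(1,0) = exp(-r*dt) * [p*5.889793 + (1-p)*1.207765] = 3.372704; exercise = 2.345820; V(1,0) = max -> 3.372704
  V(1,1) = exp(-r*dt) * [p*1.207765 + (1-p)*0.000000] = 0.562294; exercise = 0.000000; V(1,1) = max -> 0.562294
  V(0,0) = exp(-r*dt) * [p*3.372704 + (1-p)*0.562294] = 1.863810; exercise = 0.000000; V(0,0) = max -> 1.863810
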